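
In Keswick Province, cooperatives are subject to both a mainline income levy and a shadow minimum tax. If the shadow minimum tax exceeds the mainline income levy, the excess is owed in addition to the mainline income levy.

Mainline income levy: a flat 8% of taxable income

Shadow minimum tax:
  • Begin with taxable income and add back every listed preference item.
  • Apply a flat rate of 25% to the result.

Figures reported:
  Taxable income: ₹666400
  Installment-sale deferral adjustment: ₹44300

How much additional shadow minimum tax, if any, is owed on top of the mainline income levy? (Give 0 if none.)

Shadow minimum tax:
  Adjusted income: ₹666400 + ₹44300 = ₹710700
  ₹710700 × 25% = ₹177675

Mainline income levy:
  ₹666400 × 8% = ₹53312

Excess of shadow minimum tax over mainline income levy: ₹177675 − ₹53312 = ₹124363.

₹124363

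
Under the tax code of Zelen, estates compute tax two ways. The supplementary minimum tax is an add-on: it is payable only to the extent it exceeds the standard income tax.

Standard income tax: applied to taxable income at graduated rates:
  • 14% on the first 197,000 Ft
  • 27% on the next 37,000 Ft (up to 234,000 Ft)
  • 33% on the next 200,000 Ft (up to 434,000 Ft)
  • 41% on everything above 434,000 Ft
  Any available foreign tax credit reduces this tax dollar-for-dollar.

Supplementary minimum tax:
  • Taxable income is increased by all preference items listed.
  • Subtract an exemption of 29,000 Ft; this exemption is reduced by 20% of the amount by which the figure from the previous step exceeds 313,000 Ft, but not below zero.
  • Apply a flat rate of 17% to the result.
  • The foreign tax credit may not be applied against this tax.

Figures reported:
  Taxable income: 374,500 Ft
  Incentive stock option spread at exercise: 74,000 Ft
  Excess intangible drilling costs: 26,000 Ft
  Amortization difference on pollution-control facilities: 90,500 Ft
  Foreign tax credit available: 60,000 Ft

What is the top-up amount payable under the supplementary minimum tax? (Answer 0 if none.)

Standard income tax:
  197,000 Ft × 14% = 27,580 Ft
  37,000 Ft × 27% = 9,990 Ft
  140,500 Ft × 33% = 46,365 Ft
  → 83,935 Ft
  Less foreign tax credit 60,000 Ft → 23,935 Ft

Supplementary minimum tax:
  Adjusted income: 374,500 Ft + 74,000 Ft + 26,000 Ft + 90,500 Ft = 565,000 Ft
  Exemption: 20% × (565,000 Ft − 313,000 Ft) = 50,400 Ft ≥ 29,000 Ft, so the exemption is fully phased out
  Base: 565,000 Ft − 0 Ft = 565,000 Ft
  565,000 Ft × 17% = 96,050 Ft

Excess of supplementary minimum tax over standard income tax: 96,050 Ft − 23,935 Ft = 72,115 Ft.

72,115 Ft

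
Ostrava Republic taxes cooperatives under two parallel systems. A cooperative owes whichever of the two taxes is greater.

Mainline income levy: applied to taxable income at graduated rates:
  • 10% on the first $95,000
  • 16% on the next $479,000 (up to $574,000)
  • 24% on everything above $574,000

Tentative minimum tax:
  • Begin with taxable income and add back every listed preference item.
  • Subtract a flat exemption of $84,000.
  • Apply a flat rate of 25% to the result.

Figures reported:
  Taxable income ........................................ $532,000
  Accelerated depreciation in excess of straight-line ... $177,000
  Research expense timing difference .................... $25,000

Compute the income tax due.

$162,500

Mainline income levy:
  $95,000 × 10% = $9,500
  $437,000 × 16% = $69,920
  → $79,420

Tentative minimum tax:
  Adjusted income: $532,000 + $177,000 + $25,000 = $734,000
  Less exemption $84,000 → base $650,000
  $650,000 × 25% = $162,500

$162,500 > $79,420, so the tentative minimum tax is the binding amount.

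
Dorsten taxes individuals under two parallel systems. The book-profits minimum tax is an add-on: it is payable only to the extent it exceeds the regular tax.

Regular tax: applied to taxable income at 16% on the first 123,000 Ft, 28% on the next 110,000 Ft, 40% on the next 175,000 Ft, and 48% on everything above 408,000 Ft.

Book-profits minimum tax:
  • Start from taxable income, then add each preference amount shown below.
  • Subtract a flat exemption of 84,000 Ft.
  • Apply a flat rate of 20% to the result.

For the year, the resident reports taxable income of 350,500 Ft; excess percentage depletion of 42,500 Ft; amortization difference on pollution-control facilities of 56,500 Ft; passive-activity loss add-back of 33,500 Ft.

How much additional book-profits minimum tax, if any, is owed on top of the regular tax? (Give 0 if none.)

Book-profits minimum tax:
  Adjusted income: 350,500 Ft + 42,500 Ft + 56,500 Ft + 33,500 Ft = 483,000 Ft
  Less exemption 84,000 Ft → base 399,000 Ft
  399,000 Ft × 20% = 79,800 Ft

Regular tax:
  123,000 Ft × 16% = 19,680 Ft
  110,000 Ft × 28% = 30,800 Ft
  117,500 Ft × 40% = 47,000 Ft
  → 97,480 Ft

79,800 Ft ≤ 97,480 Ft, so no add-on is due.

0 Ft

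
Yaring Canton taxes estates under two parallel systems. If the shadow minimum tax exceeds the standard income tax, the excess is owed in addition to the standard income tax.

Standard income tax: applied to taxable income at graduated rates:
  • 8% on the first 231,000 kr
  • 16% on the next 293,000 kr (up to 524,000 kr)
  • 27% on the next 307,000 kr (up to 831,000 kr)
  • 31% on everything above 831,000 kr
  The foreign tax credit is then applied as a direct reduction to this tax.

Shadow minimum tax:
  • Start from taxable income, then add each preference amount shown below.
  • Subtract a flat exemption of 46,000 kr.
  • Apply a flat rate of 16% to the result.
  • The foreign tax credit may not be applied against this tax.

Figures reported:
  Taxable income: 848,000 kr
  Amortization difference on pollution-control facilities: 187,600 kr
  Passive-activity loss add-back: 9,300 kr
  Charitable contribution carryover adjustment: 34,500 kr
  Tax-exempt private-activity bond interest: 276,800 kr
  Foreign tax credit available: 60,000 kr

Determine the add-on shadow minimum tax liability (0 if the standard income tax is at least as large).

Shadow minimum tax:
  Adjusted income: 848,000 kr + 187,600 kr + 9,300 kr + 34,500 kr + 276,800 kr = 1,356,200 kr
  Less exemption 46,000 kr → base 1,310,200 kr
  1,310,200 kr × 16% = 209,632 kr

Standard income tax:
  231,000 kr × 8% = 18,480 kr
  293,000 kr × 16% = 46,880 kr
  307,000 kr × 27% = 82,890 kr
  17,000 kr × 31% = 5,270 kr
  → 153,520 kr
  Less foreign tax credit 60,000 kr → 93,520 kr

Excess of shadow minimum tax over standard income tax: 209,632 kr − 93,520 kr = 116,112 kr.

116,112 kr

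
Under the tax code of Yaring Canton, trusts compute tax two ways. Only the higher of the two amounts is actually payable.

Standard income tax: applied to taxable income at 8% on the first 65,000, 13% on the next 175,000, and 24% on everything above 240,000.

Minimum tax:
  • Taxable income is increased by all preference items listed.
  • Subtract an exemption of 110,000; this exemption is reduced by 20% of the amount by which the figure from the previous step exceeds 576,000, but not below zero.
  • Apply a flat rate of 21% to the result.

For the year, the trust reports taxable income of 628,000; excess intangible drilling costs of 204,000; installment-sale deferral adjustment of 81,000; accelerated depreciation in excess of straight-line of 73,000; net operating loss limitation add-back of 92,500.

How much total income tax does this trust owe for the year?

Minimum tax:
  Adjusted income: 628,000 + 204,000 + 81,000 + 73,000 + 92,500 = 1,078,500
  Exemption: 110,000 − 20% × (1,078,500 − 576,000) = 110,000 − 100,500 = 9,500
  Base: 1,078,500 − 9,500 = 1,069,000
  1,069,000 × 21% = 224,490

Standard income tax:
  65,000 × 8% = 5,200
  175,000 × 13% = 22,750
  388,000 × 24% = 93,120
  → 121,070

224,490 > 121,070, so the minimum tax is the binding amount.

224,490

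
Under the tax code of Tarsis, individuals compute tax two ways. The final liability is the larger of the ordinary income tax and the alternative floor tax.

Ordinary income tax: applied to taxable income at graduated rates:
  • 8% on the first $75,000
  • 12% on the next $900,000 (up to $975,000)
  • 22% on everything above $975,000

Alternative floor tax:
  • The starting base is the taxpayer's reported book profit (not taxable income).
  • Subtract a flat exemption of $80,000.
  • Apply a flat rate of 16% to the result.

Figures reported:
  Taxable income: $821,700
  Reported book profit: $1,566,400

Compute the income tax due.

$237,824

Alternative floor tax:
  Base (reported book profit): $1,566,400
  Less exemption $80,000 → base $1,486,400
  $1,486,400 × 16% = $237,824

Ordinary income tax:
  $75,000 × 8% = $6,000
  $746,700 × 12% = $89,604
  → $95,604

$237,824 > $95,604, so the alternative floor tax is the binding amount.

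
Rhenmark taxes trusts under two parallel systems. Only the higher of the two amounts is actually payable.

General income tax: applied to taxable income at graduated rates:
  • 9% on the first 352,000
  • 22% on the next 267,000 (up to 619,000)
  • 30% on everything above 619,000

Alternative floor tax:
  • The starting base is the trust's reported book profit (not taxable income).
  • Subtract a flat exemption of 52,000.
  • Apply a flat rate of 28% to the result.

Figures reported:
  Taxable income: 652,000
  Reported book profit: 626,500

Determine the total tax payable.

General income tax:
  352,000 × 9% = 31,680
  267,000 × 22% = 58,740
  33,000 × 30% = 9,900
  → 100,320

Alternative floor tax:
  Base (reported book profit): 626,500
  Less exemption 52,000 → base 574,500
  574,500 × 28% = 160,860

160,860 > 100,320, so the alternative floor tax is the binding amount.

160,860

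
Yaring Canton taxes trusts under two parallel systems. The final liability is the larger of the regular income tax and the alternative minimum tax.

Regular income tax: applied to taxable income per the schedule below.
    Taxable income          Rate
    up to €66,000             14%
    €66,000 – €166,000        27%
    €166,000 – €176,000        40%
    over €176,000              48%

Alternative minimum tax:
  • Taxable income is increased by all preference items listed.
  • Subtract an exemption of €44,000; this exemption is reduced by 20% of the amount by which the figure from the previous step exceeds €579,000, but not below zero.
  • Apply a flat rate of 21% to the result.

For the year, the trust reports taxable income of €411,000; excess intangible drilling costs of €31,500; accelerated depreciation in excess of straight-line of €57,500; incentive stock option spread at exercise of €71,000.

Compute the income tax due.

Regular income tax:
  €66,000 × 14% = €9,240
  €100,000 × 27% = €27,000
  €10,000 × 40% = €4,000
  €235,000 × 48% = €112,800
  → €153,040

Alternative minimum tax:
  Adjusted income: €411,000 + €31,500 + €57,500 + €71,000 = €571,000
  Exemption: €571,000 ≤ €579,000, so full €44,000 applies
  Base: €571,000 − €44,000 = €527,000
  €527,000 × 21% = €110,670

€153,040 > €110,670, so the regular income tax governs.

€153,040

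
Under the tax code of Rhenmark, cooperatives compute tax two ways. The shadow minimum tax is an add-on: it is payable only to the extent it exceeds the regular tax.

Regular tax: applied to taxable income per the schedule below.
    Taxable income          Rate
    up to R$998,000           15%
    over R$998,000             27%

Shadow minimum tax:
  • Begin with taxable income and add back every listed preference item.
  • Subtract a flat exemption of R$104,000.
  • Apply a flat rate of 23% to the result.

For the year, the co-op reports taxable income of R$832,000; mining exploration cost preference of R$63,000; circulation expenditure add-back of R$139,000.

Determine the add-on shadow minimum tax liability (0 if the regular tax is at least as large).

R$89,100

Shadow minimum tax:
  Adjusted income: R$832,000 + R$63,000 + R$139,000 = R$1,034,000
  Less exemption R$104,000 → base R$930,000
  R$930,000 × 23% = R$213,900

Regular tax:
  R$832,000 × 15% = R$124,800

Excess of shadow minimum tax over regular tax: R$213,900 − R$124,800 = R$89,100.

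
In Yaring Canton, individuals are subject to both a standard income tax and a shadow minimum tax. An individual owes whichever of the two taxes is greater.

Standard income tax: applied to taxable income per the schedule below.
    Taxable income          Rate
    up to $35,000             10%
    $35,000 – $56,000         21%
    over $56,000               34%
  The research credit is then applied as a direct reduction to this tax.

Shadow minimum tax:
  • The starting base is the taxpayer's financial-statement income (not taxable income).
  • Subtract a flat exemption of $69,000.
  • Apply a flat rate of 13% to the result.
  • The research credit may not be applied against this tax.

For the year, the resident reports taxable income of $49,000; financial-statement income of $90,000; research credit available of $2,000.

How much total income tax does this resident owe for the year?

$4,440

Standard income tax:
  $35,000 × 10% = $3,500
  $14,000 × 21% = $2,940
  → $6,440
  Less research credit $2,000 → $4,440

Shadow minimum tax:
  Base (financial-statement income): $90,000
  Less exemption $69,000 → base $21,000
  $21,000 × 13% = $2,730

$4,440 > $2,730, so the standard income tax governs.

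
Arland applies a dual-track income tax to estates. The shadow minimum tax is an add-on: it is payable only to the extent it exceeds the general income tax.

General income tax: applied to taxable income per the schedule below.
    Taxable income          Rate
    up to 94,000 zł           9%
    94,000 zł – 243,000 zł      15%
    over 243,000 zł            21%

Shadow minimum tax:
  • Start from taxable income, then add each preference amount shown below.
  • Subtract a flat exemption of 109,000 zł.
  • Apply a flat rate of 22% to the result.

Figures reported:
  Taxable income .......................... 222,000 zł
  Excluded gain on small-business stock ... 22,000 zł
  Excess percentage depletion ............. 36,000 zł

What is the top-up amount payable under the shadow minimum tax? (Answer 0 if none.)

General income tax:
  94,000 zł × 9% = 8,460 zł
  128,000 zł × 15% = 19,200 zł
  → 27,660 zł

Shadow minimum tax:
  Adjusted income: 222,000 zł + 22,000 zł + 36,000 zł = 280,000 zł
  Less exemption 109,000 zł → base 171,000 zł
  171,000 zł × 22% = 37,620 zł

Excess of shadow minimum tax over general income tax: 37,620 zł − 27,660 zł = 9,960 zł.

9,960 zł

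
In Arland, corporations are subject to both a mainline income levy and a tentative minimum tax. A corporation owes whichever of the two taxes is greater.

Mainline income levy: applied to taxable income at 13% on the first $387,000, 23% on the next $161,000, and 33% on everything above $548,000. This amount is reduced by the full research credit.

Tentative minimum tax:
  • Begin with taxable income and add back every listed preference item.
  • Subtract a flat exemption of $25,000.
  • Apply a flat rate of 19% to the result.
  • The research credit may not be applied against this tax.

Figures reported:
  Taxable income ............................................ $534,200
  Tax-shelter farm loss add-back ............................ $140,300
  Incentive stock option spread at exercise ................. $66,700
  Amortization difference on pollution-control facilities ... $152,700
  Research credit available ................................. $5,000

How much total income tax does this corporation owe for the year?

Mainline income levy:
  $387,000 × 13% = $50,310
  $147,200 × 23% = $33,856
  → $84,166
  Less research credit $5,000 → $79,166

Tentative minimum tax:
  Adjusted income: $534,200 + $140,300 + $66,700 + $152,700 = $893,900
  Less exemption $25,000 → base $868,900
  $868,900 × 19% = $165,091

$165,091 > $79,166, so the tentative minimum tax is the binding amount.

$165,091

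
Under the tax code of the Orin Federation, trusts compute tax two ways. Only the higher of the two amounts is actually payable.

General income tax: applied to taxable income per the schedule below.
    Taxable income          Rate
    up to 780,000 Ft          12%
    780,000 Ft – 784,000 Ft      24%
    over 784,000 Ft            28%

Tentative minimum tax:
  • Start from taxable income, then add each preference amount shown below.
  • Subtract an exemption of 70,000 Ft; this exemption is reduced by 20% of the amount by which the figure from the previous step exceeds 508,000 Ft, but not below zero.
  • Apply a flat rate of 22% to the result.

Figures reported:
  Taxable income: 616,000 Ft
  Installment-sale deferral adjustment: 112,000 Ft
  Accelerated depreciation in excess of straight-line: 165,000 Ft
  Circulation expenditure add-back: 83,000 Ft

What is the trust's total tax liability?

214,720 Ft

General income tax:
  616,000 Ft × 12% = 73,920 Ft

Tentative minimum tax:
  Adjusted income: 616,000 Ft + 112,000 Ft + 165,000 Ft + 83,000 Ft = 976,000 Ft
  Exemption: 20% × (976,000 Ft − 508,000 Ft) = 93,600 Ft ≥ 70,000 Ft, so the exemption is fully phased out
  Base: 976,000 Ft − 0 Ft = 976,000 Ft
  976,000 Ft × 22% = 214,720 Ft

214,720 Ft > 73,920 Ft, so the tentative minimum tax is the binding amount.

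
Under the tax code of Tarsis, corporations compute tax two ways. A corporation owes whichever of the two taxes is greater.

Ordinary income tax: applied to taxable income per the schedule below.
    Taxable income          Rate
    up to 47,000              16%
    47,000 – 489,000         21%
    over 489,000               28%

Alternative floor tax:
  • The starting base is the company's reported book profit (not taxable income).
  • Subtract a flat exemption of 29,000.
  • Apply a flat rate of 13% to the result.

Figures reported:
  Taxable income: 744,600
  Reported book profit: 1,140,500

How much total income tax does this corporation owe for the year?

Alternative floor tax:
  Base (reported book profit): 1,140,500
  Less exemption 29,000 → base 1,111,500
  1,111,500 × 13% = 144,495

Ordinary income tax:
  47,000 × 16% = 7,520
  442,000 × 21% = 92,820
  255,600 × 28% = 71,568
  → 171,908

171,908 > 144,495, so the ordinary income tax governs.

171,908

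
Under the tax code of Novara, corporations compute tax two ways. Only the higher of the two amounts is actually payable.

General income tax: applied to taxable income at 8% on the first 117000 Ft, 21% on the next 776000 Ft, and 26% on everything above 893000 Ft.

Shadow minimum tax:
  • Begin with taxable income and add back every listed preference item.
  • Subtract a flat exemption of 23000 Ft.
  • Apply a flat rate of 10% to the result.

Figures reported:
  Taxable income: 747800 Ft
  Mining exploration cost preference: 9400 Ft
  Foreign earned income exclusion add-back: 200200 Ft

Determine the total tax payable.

Shadow minimum tax:
  Adjusted income: 747800 Ft + 9400 Ft + 200200 Ft = 957400 Ft
  Less exemption 23000 Ft → base 934400 Ft
  934400 Ft × 10% = 93440 Ft

General income tax:
  117000 Ft × 8% = 9360 Ft
  630800 Ft × 21% = 132468 Ft
  → 141828 Ft

141828 Ft > 93440 Ft, so the general income tax governs.

141828 Ft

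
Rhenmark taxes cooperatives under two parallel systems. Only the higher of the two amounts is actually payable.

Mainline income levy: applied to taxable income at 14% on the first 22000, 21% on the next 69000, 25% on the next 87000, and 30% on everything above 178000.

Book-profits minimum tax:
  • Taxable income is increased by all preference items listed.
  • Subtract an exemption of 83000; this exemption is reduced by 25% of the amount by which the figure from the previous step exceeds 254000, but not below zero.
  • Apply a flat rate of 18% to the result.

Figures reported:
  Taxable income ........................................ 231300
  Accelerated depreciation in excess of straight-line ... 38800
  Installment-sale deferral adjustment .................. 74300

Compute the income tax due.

55310

Book-profits minimum tax:
  Adjusted income: 231300 + 38800 + 74300 = 344400
  Exemption: 83000 − 25% × (344400 − 254000) = 83000 − 22600 = 60400
  Base: 344400 − 60400 = 284000
  284000 × 18% = 51120

Mainline income levy:
  22000 × 14% = 3080
  69000 × 21% = 14490
  87000 × 25% = 21750
  53300 × 30% = 15990
  → 55310

55310 > 51120, so the mainline income levy governs.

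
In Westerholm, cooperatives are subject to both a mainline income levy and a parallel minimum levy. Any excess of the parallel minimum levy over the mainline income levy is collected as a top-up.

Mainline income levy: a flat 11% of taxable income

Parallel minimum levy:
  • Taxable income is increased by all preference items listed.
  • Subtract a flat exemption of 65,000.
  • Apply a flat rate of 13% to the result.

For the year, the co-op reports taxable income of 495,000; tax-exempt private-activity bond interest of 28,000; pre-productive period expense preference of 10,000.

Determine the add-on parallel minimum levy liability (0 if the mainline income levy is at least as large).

6,390

Mainline income levy:
  495,000 × 11% = 54,450

Parallel minimum levy:
  Adjusted income: 495,000 + 28,000 + 10,000 = 533,000
  Less exemption 65,000 → base 468,000
  468,000 × 13% = 60,840

Excess of parallel minimum levy over mainline income levy: 60,840 − 54,450 = 6,390.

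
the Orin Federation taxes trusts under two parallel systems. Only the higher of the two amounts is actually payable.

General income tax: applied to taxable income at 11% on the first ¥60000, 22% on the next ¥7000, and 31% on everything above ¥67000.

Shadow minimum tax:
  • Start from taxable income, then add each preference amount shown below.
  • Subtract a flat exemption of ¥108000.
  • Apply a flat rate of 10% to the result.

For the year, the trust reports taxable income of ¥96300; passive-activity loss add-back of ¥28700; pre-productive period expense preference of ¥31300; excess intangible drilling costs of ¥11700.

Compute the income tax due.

General income tax:
  ¥60000 × 11% = ¥6600
  ¥7000 × 22% = ¥1540
  ¥29300 × 31% = ¥9083
  → ¥17223

Shadow minimum tax:
  Adjusted income: ¥96300 + ¥28700 + ¥31300 + ¥11700 = ¥168000
  Less exemption ¥108000 → base ¥60000
  ¥60000 × 10% = ¥6000

¥17223 > ¥6000, so the general income tax governs.

¥17223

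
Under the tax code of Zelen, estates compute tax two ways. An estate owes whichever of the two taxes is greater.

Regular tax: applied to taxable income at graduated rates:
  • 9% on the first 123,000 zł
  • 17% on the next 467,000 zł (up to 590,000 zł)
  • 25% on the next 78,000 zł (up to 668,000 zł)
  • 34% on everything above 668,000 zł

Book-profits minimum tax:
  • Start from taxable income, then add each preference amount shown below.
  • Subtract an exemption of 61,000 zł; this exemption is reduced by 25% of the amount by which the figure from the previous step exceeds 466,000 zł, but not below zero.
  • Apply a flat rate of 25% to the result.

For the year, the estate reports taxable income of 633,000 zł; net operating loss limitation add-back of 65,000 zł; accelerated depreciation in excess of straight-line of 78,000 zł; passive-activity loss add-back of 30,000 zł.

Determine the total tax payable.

Regular tax:
  123,000 zł × 9% = 11,070 zł
  467,000 zł × 17% = 79,390 zł
  43,000 zł × 25% = 10,750 zł
  → 101,210 zł

Book-profits minimum tax:
  Adjusted income: 633,000 zł + 65,000 zł + 78,000 zł + 30,000 zł = 806,000 zł
  Exemption: 25% × (806,000 zł − 466,000 zł) = 85,000 zł ≥ 61,000 zł, so the exemption is fully phased out
  Base: 806,000 zł − 0 zł = 806,000 zł
  806,000 zł × 25% = 201,500 zł

201,500 zł > 101,210 zł, so the book-profits minimum tax is the binding amount.

201,500 zł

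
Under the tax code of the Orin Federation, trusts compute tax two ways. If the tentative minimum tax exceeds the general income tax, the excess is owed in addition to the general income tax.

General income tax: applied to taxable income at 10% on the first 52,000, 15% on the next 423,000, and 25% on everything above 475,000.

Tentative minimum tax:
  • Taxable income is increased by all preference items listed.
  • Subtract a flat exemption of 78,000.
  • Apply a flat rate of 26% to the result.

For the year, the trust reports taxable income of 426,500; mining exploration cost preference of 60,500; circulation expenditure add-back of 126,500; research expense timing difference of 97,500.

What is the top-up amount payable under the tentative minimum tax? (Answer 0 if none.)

General income tax:
  52,000 × 10% = 5,200
  374,500 × 15% = 56,175
  → 61,375

Tentative minimum tax:
  Adjusted income: 426,500 + 60,500 + 126,500 + 97,500 = 711,000
  Less exemption 78,000 → base 633,000
  633,000 × 26% = 164,580

Excess of tentative minimum tax over general income tax: 164,580 − 61,375 = 103,205.

103,205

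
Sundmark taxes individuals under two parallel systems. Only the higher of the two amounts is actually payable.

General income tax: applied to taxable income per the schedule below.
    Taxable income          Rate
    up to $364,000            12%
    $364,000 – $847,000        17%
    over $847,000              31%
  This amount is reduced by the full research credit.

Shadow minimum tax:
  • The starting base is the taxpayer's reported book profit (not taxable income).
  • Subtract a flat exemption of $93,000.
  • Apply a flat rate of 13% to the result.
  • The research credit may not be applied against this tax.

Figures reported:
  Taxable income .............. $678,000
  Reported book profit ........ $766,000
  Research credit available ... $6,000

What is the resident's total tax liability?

$91,060

General income tax:
  $364,000 × 12% = $43,680
  $314,000 × 17% = $53,380
  → $97,060
  Less research credit $6,000 → $91,060

Shadow minimum tax:
  Base (reported book profit): $766,000
  Less exemption $93,000 → base $673,000
  $673,000 × 13% = $87,490

$91,060 > $87,490, so the general income tax governs.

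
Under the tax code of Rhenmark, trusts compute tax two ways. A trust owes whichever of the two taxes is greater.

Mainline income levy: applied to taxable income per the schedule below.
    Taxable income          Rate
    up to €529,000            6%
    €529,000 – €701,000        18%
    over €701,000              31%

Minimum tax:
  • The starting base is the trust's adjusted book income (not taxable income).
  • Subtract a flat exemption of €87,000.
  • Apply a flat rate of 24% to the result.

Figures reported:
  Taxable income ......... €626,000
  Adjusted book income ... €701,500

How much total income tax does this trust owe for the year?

Mainline income levy:
  €529,000 × 6% = €31,740
  €97,000 × 18% = €17,460
  → €49,200

Minimum tax:
  Base (adjusted book income): €701,500
  Less exemption €87,000 → base €614,500
  €614,500 × 24% = €147,480

€147,480 > €49,200, so the minimum tax is the binding amount.

€147,480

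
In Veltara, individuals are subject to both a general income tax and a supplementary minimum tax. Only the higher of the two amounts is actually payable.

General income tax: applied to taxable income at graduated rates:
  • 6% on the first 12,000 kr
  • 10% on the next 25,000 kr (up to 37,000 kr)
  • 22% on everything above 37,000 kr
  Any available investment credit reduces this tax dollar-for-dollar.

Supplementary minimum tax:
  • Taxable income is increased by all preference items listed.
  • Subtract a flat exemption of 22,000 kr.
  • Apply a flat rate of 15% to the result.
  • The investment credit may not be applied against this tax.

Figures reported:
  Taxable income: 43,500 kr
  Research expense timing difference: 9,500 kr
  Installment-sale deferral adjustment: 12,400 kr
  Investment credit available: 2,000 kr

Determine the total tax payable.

General income tax:
  12,000 kr × 6% = 720 kr
  25,000 kr × 10% = 2,500 kr
  6,500 kr × 22% = 1,430 kr
  → 4,650 kr
  Less investment credit 2,000 kr → 2,650 kr

Supplementary minimum tax:
  Adjusted income: 43,500 kr + 9,500 kr + 12,400 kr = 65,400 kr
  Less exemption 22,000 kr → base 43,400 kr
  43,400 kr × 15% = 6,510 kr

6,510 kr > 2,650 kr, so the supplementary minimum tax is the binding amount.

6,510 kr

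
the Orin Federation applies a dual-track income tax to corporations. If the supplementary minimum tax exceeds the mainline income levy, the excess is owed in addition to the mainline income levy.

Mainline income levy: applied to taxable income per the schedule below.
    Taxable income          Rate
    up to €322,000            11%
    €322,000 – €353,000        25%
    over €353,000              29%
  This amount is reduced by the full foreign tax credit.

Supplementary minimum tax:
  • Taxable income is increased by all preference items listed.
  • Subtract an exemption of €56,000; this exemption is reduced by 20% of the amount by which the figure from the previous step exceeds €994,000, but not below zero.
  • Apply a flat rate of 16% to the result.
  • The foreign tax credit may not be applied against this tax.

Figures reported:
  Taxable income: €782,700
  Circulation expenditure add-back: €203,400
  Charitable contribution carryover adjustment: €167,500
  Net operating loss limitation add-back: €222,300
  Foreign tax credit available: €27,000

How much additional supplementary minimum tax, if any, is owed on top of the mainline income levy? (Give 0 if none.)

Supplementary minimum tax:
  Adjusted income: €782,700 + €203,400 + €167,500 + €222,300 = €1,375,900
  Exemption: 20% × (€1,375,900 − €994,000) = €76,380 ≥ €56,000, so the exemption is fully phased out
  Base: €1,375,900 − €0 = €1,375,900
  €1,375,900 × 16% = €220,144

Mainline income levy:
  €322,000 × 11% = €35,420
  €31,000 × 25% = €7,750
  €429,700 × 29% = €124,613
  → €167,783
  Less foreign tax credit €27,000 → €140,783

Excess of supplementary minimum tax over mainline income levy: €220,144 − €140,783 = €79,361.

€79,361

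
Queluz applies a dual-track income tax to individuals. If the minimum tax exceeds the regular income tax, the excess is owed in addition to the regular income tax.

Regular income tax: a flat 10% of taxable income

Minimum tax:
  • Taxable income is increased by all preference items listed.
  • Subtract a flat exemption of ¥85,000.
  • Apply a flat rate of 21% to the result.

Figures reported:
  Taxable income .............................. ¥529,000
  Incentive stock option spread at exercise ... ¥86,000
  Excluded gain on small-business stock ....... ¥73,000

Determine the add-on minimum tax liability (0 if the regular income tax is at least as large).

Minimum tax:
  Adjusted income: ¥529,000 + ¥86,000 + ¥73,000 = ¥688,000
  Less exemption ¥85,000 → base ¥603,000
  ¥603,000 × 21% = ¥126,630

Regular income tax:
  ¥529,000 × 10% = ¥52,900

Excess of minimum tax over regular income tax: ¥126,630 − ¥52,900 = ¥73,730.

¥73,730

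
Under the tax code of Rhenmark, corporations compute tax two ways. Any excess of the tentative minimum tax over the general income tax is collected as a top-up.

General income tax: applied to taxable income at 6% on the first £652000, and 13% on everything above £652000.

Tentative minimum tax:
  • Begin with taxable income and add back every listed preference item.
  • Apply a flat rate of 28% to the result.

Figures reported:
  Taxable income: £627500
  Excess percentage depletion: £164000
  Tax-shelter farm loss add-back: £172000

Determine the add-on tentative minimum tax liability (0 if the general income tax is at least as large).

£232130

General income tax:
  £627500 × 6% = £37650

Tentative minimum tax:
  Adjusted income: £627500 + £164000 + £172000 = £963500
  £963500 × 28% = £269780

Excess of tentative minimum tax over general income tax: £269780 − £37650 = £232130.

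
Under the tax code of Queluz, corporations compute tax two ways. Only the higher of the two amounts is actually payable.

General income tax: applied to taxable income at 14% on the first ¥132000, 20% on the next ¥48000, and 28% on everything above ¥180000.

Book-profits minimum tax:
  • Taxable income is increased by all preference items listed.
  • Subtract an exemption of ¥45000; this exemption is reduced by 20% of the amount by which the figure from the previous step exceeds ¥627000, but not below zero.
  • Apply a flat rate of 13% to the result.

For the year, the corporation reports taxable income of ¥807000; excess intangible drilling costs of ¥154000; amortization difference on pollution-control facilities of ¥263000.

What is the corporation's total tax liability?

¥203640

Book-profits minimum tax:
  Adjusted income: ¥807000 + ¥154000 + ¥263000 = ¥1224000
  Exemption: 20% × (¥1224000 − ¥627000) = ¥119400 ≥ ¥45000, so the exemption is fully phased out
  Base: ¥1224000 − ¥0 = ¥1224000
  ¥1224000 × 13% = ¥159120

General income tax:
  ¥132000 × 14% = ¥18480
  ¥48000 × 20% = ¥9600
  ¥627000 × 28% = ¥175560
  → ¥203640

¥203640 > ¥159120, so the general income tax governs.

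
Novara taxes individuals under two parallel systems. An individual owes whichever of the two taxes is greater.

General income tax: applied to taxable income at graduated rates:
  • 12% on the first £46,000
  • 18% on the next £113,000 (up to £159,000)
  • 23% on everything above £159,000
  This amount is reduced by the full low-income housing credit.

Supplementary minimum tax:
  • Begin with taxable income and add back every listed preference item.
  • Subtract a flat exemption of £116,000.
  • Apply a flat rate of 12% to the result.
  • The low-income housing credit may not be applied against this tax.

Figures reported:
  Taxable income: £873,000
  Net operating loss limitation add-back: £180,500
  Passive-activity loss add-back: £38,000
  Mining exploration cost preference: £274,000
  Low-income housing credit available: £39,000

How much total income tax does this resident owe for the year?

£151,080

General income tax:
  £46,000 × 12% = £5,520
  £113,000 × 18% = £20,340
  £714,000 × 23% = £164,220
  → £190,080
  Less low-income housing credit £39,000 → £151,080

Supplementary minimum tax:
  Adjusted income: £873,000 + £180,500 + £38,000 + £274,000 = £1,365,500
  Less exemption £116,000 → base £1,249,500
  £1,249,500 × 12% = £149,940

£151,080 > £149,940, so the general income tax governs.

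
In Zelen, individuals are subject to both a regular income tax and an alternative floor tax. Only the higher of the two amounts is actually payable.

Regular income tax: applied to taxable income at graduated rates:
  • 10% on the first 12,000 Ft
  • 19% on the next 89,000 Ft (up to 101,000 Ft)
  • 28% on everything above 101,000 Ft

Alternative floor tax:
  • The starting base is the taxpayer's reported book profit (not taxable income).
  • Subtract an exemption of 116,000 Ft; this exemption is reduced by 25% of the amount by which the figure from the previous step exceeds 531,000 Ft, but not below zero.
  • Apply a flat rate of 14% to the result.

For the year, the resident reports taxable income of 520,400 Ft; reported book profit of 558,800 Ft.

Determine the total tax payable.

135,542 Ft

Regular income tax:
  12,000 Ft × 10% = 1,200 Ft
  89,000 Ft × 19% = 16,910 Ft
  419,400 Ft × 28% = 117,432 Ft
  → 135,542 Ft

Alternative floor tax:
  Base (reported book profit): 558,800 Ft
  Exemption: 116,000 Ft − 25% × (558,800 Ft − 531,000 Ft) = 116,000 Ft − 6,950 Ft = 109,050 Ft
  Base: 558,800 Ft − 109,050 Ft = 449,750 Ft
  449,750 Ft × 14% = 62,965 Ft

135,542 Ft > 62,965 Ft, so the regular income tax governs.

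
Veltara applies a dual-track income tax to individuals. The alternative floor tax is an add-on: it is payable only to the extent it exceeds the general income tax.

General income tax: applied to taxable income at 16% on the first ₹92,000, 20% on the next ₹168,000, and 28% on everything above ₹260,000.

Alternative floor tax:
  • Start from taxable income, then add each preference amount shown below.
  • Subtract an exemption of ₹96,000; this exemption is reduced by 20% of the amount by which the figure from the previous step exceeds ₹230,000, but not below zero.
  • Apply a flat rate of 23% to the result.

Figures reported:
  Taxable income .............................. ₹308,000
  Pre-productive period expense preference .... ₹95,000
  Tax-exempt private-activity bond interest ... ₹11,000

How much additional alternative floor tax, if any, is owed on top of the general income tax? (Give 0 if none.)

₹19,844

General income tax:
  ₹92,000 × 16% = ₹14,720
  ₹168,000 × 20% = ₹33,600
  ₹48,000 × 28% = ₹13,440
  → ₹61,760

Alternative floor tax:
  Adjusted income: ₹308,000 + ₹95,000 + ₹11,000 = ₹414,000
  Exemption: ₹96,000 − 20% × (₹414,000 − ₹230,000) = ₹96,000 − ₹36,800 = ₹59,200
  Base: ₹414,000 − ₹59,200 = ₹354,800
  ₹354,800 × 23% = ₹81,604

Excess of alternative floor tax over general income tax: ₹81,604 − ₹61,760 = ₹19,844.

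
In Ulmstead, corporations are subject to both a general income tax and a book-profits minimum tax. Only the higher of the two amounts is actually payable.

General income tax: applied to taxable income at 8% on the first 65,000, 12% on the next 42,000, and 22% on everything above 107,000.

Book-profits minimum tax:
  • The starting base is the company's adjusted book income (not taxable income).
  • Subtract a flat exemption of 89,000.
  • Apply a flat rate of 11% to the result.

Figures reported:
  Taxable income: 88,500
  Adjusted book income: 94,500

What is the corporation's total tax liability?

Book-profits minimum tax:
  Base (adjusted book income): 94,500
  Less exemption 89,000 → base 5,500
  5,500 × 11% = 605

General income tax:
  65,000 × 8% = 5,200
  23,500 × 12% = 2,820
  → 8,020

8,020 > 605, so the general income tax governs.

8,020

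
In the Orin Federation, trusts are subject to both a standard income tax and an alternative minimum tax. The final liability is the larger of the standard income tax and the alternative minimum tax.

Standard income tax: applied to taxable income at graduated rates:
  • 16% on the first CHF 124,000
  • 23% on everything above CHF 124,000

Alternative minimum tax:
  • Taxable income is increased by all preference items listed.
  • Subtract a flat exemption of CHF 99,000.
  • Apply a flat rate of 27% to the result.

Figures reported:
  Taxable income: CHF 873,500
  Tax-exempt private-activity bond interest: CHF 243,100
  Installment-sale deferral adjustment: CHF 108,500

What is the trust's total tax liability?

Alternative minimum tax:
  Adjusted income: CHF 873,500 + CHF 243,100 + CHF 108,500 = CHF 1,225,100
  Less exemption CHF 99,000 → base CHF 1,126,100
  CHF 1,126,100 × 27% = CHF 304,047

Standard income tax:
  CHF 124,000 × 16% = CHF 19,840
  CHF 749,500 × 23% = CHF 172,385
  → CHF 192,225

CHF 304,047 > CHF 192,225, so the alternative minimum tax is the binding amount.

CHF 304,047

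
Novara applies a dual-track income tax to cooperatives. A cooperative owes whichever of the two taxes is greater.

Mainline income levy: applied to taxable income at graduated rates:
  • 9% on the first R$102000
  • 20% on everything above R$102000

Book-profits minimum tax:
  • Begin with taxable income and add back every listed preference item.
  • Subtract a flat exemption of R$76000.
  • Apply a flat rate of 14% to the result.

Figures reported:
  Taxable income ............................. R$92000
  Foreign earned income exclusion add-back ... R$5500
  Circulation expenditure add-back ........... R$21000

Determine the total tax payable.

R$8280

Mainline income levy:
  R$92000 × 9% = R$8280

Book-profits minimum tax:
  Adjusted income: R$92000 + R$5500 + R$21000 = R$118500
  Less exemption R$76000 → base R$42500
  R$42500 × 14% = R$5950

R$8280 > R$5950, so the mainline income levy governs.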